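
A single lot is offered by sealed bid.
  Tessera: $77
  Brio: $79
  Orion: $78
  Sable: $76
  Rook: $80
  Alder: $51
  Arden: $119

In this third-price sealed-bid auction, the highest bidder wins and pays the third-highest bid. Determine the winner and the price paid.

Bids in order: 119 (Arden) > 80 (Rook) > 79 (Brio) > 78 (Orion) > 77 (Tessera) > 76 (Sable) > …
Arden is highest; pays the third-highest bid, $79.

Arden pays $79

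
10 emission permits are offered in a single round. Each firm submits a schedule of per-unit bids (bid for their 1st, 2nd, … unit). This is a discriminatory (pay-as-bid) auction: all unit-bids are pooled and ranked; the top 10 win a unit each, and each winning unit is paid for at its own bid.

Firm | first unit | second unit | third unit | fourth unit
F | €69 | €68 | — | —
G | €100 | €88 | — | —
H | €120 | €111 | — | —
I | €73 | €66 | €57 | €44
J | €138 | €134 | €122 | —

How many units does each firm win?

All unit-bids, highest first — top 10: 138 (J-1), 134 (J-2), 122 (J-3), 120 (H-1), 111 (H-2), 100 (G-1), 88 (G-2), 73 (I-1), 69 (F-1), 68 (F-2)
Next rejected bid: €66 (not a price — pay-as-bid).
Allocation: F 2, G 2, H 2, I 1, J 3.

F 2, G 2, H 2, I 1, J 3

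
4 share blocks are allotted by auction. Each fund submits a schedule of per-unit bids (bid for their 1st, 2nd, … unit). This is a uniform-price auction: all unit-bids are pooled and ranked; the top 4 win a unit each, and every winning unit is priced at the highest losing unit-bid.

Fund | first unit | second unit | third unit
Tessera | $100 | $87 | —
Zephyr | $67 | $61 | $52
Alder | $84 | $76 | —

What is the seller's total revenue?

Total revenue: $268

Pooled unit-bids ranked (top 4): 100 (Tessera-1), 87 (Tessera-2), 84 (Alder-1), 76 (Alder-2)
Highest rejected unit-bid = $67.
Allocation: Alder 2, Tessera 2. Every unit priced at $67.
Revenue = 4 × 67 = $268.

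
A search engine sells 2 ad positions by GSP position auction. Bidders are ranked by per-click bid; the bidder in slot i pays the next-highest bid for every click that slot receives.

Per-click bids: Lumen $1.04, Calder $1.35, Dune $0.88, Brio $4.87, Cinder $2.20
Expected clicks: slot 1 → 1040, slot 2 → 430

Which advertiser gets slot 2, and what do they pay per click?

Cinder; $1.35 per click

Per-click bids in order: $4.87 (Brio) > $2.20 (Cinder) > $1.35 (Calder) > …
Slot 2 goes to the second-ranked bidder, Cinder, who pays the next bid down: $1.35/click.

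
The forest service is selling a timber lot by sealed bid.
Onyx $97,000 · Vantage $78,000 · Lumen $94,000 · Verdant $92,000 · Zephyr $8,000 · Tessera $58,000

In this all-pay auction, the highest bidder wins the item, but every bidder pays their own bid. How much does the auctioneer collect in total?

All-pay auction: the highest bidder wins the item, but every bidder pays their own bid.
Bids in order: 97,000 (Onyx) > 94,000 (Lumen) > 92,000 (Verdant) > 78,000 (Vantage) > 58,000 (Tessera) > 8,000 (Zephyr)
Every bidder forfeits their bid regardless of winning.
Revenue = 97,000 + 78,000 + 94,000 + 92,000 + 8,000 + 58,000 = $427,000.

Total revenue: $427,000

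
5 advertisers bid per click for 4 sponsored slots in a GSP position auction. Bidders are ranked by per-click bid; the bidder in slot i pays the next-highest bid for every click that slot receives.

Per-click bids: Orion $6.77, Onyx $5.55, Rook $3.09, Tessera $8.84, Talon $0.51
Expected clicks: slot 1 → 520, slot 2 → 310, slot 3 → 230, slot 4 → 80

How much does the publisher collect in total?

Total revenue: $5992.40

Ranked by bid: $8.84 (Tessera) > $6.77 (Orion) > $5.55 (Onyx) > $3.09 (Rook) > $0.51 (Talon)
Slot 1: Tessera pays $6.77 × 520 = $3520.40
Slot 2: Orion pays $5.55 × 310 = $1720.50
Slot 3: Onyx pays $3.09 × 230 = $710.70
Slot 4: Rook pays $0.51 × 80 = $40.80
Total = $5992.40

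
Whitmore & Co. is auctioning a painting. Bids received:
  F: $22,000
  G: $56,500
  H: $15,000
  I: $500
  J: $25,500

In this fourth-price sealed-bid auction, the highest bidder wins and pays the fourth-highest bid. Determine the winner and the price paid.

G pays $15,000

Bids in order: 56,500 (G) > 25,500 (J) > 22,000 (F) > 15,000 (H) > 500 (I)
G is highest; pays the fourth-highest bid, $15,000.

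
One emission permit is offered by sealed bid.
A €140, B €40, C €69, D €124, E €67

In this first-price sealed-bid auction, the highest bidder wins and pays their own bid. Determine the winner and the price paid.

Bids ranked: 140 (A) > 124 (D) > 69 (C) > 67 (E) > 40 (B)
First-price: A pays what they bid, €140.

A pays €140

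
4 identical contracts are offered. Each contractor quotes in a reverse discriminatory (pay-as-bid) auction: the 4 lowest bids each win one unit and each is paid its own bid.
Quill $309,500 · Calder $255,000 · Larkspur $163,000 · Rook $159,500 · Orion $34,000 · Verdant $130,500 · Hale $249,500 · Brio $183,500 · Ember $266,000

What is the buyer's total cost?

Bids ranked low→high: 34,000 (Orion), 130,500 (Verdant), 159,500 (Rook), 163,000 (Larkspur), 183,500 (Brio), 249,500 (Hale), …
Lowest 4: Orion, Verdant, Rook, Larkspur.
Total cost = 34,000 + 130,500 + 159,500 + 163,000 = $487,000.

Total cost: $487,000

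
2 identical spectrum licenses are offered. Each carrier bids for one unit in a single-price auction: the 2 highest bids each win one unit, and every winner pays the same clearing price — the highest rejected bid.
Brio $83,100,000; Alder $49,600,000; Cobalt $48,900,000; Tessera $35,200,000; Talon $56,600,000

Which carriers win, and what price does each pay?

Bids ranked high→low: 83,100,000 (Brio), 56,600,000 (Talon), 49,600,000 (Alder), 48,900,000 (Cobalt), …
The 2 highest are Brio, Talon.
First losing bid is Alder's $49,600,000, which sets the uniform price.

Brio, Talon; each pays $49,600,000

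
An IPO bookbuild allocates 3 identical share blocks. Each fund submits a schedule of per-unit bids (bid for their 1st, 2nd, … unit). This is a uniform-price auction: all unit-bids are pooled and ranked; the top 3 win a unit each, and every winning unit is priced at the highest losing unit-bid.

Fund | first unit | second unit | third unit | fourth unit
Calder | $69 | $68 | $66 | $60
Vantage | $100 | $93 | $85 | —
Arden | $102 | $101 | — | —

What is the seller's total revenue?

Total revenue: $279

Merging the schedules and taking the best 3: 102 (Arden-1), 101 (Arden-2), 100 (Vantage-1)
Highest rejected unit-bid = $93.
Allocation: Arden 2, Vantage 1. Every unit priced at $93.
Revenue = 3 × 93 = $279.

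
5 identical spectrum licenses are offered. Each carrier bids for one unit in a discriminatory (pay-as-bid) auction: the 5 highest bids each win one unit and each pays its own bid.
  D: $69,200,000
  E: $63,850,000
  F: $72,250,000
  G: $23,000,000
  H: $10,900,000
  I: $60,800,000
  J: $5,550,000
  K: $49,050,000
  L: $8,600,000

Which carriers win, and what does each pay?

F $72,250,000, D $69,200,000, E $63,850,000, I $60,800,000, K $49,050,000

Ordering the bids: 72,250,000 (F), 69,200,000 (D), 63,850,000 (E), 60,800,000 (I), 49,050,000 (K), 23,000,000 (G), 10,900,000 (H), …
Top 5: F, D, E, I, K.
Each winner pays its own bid: F $72,250,000, D $69,200,000, E $63,850,000, I $60,800,000, K $49,050,000.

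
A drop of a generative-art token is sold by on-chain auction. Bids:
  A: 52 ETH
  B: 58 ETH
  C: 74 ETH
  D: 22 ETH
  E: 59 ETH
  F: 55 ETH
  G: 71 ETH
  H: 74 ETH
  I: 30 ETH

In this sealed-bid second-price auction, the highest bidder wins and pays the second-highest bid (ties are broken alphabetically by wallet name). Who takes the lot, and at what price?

Sealed-bid second-price auction: the highest bidder wins and pays the second-highest bid.
Bids in order: 74 (C) > 74 (H) > 71 (G) > 59 (E) > 58 (B) > 55 (F) > …
C and H tie at 74 ETH; tie-break gives it to C.
C is highest; pays the second-highest bid, 74 ETH.

C pays 74 ETH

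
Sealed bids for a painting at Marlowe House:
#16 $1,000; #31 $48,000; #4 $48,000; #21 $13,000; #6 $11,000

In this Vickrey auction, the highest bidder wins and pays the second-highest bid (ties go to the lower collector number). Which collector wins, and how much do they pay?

Bids in order: 48,000 (#4) > 48,000 (#31) > 13,000 (#21) > 11,000 (#6) > 1,000 (#16)
#4 and #31 tie at $48,000; tie-break gives it to #4.
#4 wins with the highest bid; price is set by the runner-up at $48,000.

#4 pays $48,000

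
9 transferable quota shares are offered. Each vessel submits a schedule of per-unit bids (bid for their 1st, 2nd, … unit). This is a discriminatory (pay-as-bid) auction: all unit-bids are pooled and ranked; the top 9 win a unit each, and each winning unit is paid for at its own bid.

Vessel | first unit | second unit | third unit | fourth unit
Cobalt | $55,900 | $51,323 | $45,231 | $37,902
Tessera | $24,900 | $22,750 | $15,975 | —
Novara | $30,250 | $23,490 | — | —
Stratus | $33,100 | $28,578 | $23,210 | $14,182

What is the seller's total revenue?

Total revenue: $330,674

All unit-bids, highest first — top 9: 55,900 (Cobalt-1), 51,323 (Cobalt-2), 45,231 (Cobalt-3), 37,902 (Cobalt-4), 33,100 (Stratus-1), 30,250 (Novara-1), 28,578 (Stratus-2), 24,900 (Tessera-1), 23,490 (Novara-2)
Next rejected bid: $23,210 (not a price — pay-as-bid).
Each winning unit pays its own bid.
Revenue = 55,900 + 51,323 + 45,231 + 37,902 + 33,100 + 30,250 + 28,578 + 24,900 + 23,490 = $330,674.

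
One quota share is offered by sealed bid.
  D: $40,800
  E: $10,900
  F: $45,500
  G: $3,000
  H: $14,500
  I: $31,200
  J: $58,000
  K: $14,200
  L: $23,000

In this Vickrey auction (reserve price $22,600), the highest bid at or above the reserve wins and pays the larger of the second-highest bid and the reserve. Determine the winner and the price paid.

J pays $45,500

Vickrey auction (reserve price $22,600): the highest bid at or above the reserve wins and pays the larger of the second-highest bid and the reserve.
Sorting bids: 58,000 (J) > 45,500 (F) > 40,800 (D) > 31,200 (I) > 23,000 (L) > 14,500 (H) > …
Highest eligible bid: J at $58,000.
Second-highest bid $45,500 exceeds the reserve $22,600 → payment $45,500.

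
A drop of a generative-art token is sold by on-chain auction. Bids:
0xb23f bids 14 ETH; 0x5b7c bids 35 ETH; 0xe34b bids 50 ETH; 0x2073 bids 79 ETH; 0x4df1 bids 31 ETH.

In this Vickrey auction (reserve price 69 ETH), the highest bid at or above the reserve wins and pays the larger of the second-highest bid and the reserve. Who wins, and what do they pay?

Bids ranked: 79 (0x2073) > 50 (0xe34b) > 35 (0x5b7c) > 31 (0x4df1) > 14 (0xb23f)
0x2073 has the top bid at or above the reserve (79 ETH).
max(second-highest 50 ETH, reserve 69 ETH) = 69 ETH.

0x2073 pays 69 ETH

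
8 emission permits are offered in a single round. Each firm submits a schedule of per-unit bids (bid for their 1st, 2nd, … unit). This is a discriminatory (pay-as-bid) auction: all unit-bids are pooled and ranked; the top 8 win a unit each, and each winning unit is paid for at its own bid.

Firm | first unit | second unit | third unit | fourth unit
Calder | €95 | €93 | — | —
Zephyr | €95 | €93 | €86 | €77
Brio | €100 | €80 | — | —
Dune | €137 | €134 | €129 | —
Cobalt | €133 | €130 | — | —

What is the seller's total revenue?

Merging the schedules and taking the best 8: 137 (Dune-1), 134 (Dune-2), 133 (Cobalt-1), 130 (Cobalt-2), 129 (Dune-3), 100 (Brio-1), 95 (Calder-1), 95 (Zephyr-1)
Next rejected bid: €93 (not a price — pay-as-bid).
Each winning unit pays its own bid.
Revenue = 137 + 134 + 133 + 130 + 129 + 100 + 95 + 95 = €953.

Total revenue: €953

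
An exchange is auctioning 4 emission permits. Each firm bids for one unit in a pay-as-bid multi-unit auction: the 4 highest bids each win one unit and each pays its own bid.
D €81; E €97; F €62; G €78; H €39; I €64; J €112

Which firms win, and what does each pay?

Bids ranked high→low: 112 (J), 97 (E), 81 (D), 78 (G), 64 (I), 62 (F), …
Winners (4 units): J, E, D, G.
Each winner pays its own bid: J €112, E €97, D €81, G €78.

J €112, E €97, D €81, G €78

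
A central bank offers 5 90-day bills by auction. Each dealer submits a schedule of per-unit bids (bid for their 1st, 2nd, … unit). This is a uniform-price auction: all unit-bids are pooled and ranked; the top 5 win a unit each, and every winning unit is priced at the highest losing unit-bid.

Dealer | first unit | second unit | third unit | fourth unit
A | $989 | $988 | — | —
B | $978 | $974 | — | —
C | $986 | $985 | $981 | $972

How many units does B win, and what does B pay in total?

B: 0 units, pays $0

All unit-bids, highest first — top 5: 989 (A-1), 988 (A-2), 986 (C-1), 985 (C-2), 981 (C-3)
Highest rejected unit-bid = $978.
B wins 0 unit(s) at $978 each.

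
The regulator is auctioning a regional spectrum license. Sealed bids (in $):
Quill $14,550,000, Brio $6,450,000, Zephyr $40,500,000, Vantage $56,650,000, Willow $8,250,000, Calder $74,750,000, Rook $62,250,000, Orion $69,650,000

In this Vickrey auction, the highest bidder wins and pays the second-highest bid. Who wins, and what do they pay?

Rule: the highest bidder wins and pays the second-highest bid.
Bids ranked: 74,750,000 (Calder) > 69,650,000 (Orion) > 62,250,000 (Rook) > 56,650,000 (Vantage) > 40,500,000 (Zephyr) > 14,550,000 (Quill) > …
Calder wins with the highest bid; price is set by the runner-up at $69,650,000.

Calder pays $69,650,000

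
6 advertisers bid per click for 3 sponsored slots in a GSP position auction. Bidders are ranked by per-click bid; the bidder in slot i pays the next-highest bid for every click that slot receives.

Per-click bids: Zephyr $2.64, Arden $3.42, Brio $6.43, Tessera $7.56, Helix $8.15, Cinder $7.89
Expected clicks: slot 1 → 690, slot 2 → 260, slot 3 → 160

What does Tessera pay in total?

Tessera pays $1028.80

Per-click bids in order: $8.15 (Helix) > $7.89 (Cinder) > $7.56 (Tessera) > $6.43 (Brio) > …
Tessera holds slot 3 → pays next bid $6.43 × 160 clicks = $1028.80.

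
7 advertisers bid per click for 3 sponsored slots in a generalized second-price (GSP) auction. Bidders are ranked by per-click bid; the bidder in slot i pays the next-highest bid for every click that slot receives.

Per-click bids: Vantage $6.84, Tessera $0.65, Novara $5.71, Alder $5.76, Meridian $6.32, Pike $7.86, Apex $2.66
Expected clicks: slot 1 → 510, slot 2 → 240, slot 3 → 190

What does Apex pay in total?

Apex pays $0.00

Ranked by bid: $7.86 (Pike) > $6.84 (Vantage) > $6.32 (Meridian) > $5.76 (Alder) > …
Apex ranks below slot 3 → no slot, pays nothing.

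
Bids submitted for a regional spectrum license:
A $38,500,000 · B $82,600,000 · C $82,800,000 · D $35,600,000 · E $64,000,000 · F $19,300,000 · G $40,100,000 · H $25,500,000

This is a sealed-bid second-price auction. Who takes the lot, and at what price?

C pays $82,600,000

Sealed-bid second-price auction: the highest bidder wins and pays the second-highest bid.
Sorting bids: 82,800,000 (C) > 82,600,000 (B) > 64,000,000 (E) > 40,100,000 (G) > 38,500,000 (A) > 35,600,000 (D) > …
Second-price: C pays B's bid of $82,600,000.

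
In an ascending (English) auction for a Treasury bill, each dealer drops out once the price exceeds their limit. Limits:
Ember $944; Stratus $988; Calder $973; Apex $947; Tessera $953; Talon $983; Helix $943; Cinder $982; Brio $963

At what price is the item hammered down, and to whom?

Stratus wins at $983

Limits in order: 988 (Stratus) > 983 (Talon) > 982 (Cinder) > 973 (Calder) > 963 (Brio) > 953 (Tessera) > …
Once the price passes $983, only Stratus is left; the hammer falls at Talon's limit of $983.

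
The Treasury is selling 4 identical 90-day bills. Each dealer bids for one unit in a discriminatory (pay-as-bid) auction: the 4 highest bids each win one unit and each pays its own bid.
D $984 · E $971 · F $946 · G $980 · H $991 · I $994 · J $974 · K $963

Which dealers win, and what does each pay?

Bids ranked high→low: 994 (I), 991 (H), 984 (D), 980 (G), 974 (J), 971 (E), …
The 4 highest are I, H, D, G.
Each winner pays its own bid: I $994, H $991, D $984, G $980.

I $994, H $991, D $984, G $980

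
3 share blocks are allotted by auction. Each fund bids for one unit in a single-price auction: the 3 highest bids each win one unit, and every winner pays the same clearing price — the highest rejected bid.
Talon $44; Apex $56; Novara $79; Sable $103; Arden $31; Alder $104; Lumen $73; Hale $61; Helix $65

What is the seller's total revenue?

Total revenue: $219

Ordering the bids: 104 (Alder), 103 (Sable), 79 (Novara), 73 (Lumen), 65 (Helix), …
Top 3: Alder, Sable, Novara.
First losing bid is Lumen's $73, which sets the uniform price.
Total revenue = 3 × $73 = $219.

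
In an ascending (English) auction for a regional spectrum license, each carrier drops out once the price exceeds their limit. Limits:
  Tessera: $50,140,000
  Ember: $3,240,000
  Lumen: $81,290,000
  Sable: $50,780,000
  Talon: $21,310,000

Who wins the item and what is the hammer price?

Lumen wins at $50,780,000

Ascending (English) auction: the price rises until one bidder remains; the winner pays the price at which the last rival dropped out.
Sorting limits: 81,290,000 (Lumen) > 50,780,000 (Sable) > 50,140,000 (Tessera) > 21,310,000 (Talon) > 3,240,000 (Ember)
Bidding ends when Sable exits at $50,780,000; Lumen takes it.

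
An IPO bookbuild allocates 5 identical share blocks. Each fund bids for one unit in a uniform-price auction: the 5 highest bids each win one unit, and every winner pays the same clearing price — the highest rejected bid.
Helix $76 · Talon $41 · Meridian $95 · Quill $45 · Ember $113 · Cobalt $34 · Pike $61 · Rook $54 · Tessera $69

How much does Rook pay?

Sorting: 113 (Ember), 95 (Meridian), 76 (Helix), 69 (Tessera), 61 (Pike), 54 (Rook), 45 (Quill), …
The 5 highest are Ember, Meridian, Helix, Tessera, Pike.
Clearing price = highest rejected bid = $54.
Rook does not win → pays $0.

Rook pays $0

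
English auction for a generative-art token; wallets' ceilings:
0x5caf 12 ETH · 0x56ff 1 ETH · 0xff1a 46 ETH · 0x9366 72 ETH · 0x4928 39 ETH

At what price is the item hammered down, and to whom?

Open ascending-bid auction: the price rises until one bidder remains; the winner pays the price at which the last rival dropped out.
Sorting limits: 72 (0x9366) > 46 (0xff1a) > 39 (0x4928) > 12 (0x5caf) > 1 (0x56ff)
Bidding ends when 0xff1a exits at 46 ETH; 0x9366 takes it.

0x9366 wins at 46 ETH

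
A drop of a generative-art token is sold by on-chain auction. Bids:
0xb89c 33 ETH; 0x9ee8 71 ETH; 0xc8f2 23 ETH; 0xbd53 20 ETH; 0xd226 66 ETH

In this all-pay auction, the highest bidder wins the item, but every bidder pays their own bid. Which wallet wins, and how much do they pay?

0x9ee8 pays 71 ETH

All-pay auction: the highest bidder wins the item, but every bidder pays their own bid.
Bids ranked: 71 (0x9ee8) > 66 (0xd226) > 33 (0xb89c) > 23 (0xc8f2) > 20 (0xbd53)
0x9ee8 is highest and takes the item; every bidder forfeits their bid.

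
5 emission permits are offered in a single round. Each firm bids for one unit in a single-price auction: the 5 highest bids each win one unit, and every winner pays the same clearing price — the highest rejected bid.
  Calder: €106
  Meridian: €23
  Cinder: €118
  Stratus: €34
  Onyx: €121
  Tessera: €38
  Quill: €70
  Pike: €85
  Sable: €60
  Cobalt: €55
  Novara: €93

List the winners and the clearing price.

Sorting: 121 (Onyx), 118 (Cinder), 106 (Calder), 93 (Novara), 85 (Pike), 70 (Quill), 60 (Sable), …
Winners (5 units): Onyx, Cinder, Calder, Novara, Pike.
Clearing price = highest rejected bid = €70.

Onyx, Cinder, Calder, Novara, Pike; each pays €70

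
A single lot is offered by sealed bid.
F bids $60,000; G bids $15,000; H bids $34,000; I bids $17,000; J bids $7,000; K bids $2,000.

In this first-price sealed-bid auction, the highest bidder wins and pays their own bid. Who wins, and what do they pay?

First-price sealed-bid auction: the highest bidder wins and pays their own bid.
Bids ranked: 60,000 (F) > 34,000 (H) > 17,000 (I) > 15,000 (G) > 7,000 (J) > 2,000 (K)
F has the highest bid and pays exactly that: $60,000.

F pays $60,000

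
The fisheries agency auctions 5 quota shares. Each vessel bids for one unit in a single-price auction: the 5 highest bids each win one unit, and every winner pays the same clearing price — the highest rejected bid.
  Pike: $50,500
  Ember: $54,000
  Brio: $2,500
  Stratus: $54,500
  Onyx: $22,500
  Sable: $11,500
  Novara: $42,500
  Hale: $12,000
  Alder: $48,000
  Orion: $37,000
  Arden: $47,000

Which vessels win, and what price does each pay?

Sorting: 54,500 (Stratus), 54,000 (Ember), 50,500 (Pike), 48,000 (Alder), 47,000 (Arden), 42,500 (Novara), 37,000 (Orion), …
The 5 highest are Stratus, Ember, Pike, Alder, Arden.
Clearing price = highest rejected bid = $42,500.

Stratus, Ember, Pike, Alder, Arden; each pays $42,500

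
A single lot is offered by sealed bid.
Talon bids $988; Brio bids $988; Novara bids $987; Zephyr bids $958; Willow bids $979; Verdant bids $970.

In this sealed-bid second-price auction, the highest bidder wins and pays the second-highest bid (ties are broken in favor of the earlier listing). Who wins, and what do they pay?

Talon pays $988

Bids ranked: 988 (Talon) > 988 (Brio) > 987 (Novara) > 979 (Willow) > 970 (Verdant) > 958 (Zephyr)
Tie at $988 → Talon wins by tie-break.
Talon is highest; pays the second-highest bid, $988.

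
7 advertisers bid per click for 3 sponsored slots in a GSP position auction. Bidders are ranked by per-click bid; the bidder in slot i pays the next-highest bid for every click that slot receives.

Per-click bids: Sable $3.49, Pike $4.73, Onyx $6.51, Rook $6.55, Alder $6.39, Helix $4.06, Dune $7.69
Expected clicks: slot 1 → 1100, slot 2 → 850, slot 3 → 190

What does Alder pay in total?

Sorting advertisers: $7.69 (Dune) > $6.55 (Rook) > $6.51 (Onyx) > $6.39 (Alder) > …
Alder ranks below slot 3 → no slot, pays nothing.

Alder pays $0.00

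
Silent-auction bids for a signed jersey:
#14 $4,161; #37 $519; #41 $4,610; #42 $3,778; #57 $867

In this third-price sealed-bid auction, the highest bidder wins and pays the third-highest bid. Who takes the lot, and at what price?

Third-price sealed-bid auction: the highest bidder wins and pays the third-highest bid.
Sorting bids: 4,610 (#41) > 4,161 (#14) > 3,778 (#42) > 867 (#57) > 519 (#37)
#41 wins; payment is bid #3 in the ranking = $3,778.

#41 pays $3,778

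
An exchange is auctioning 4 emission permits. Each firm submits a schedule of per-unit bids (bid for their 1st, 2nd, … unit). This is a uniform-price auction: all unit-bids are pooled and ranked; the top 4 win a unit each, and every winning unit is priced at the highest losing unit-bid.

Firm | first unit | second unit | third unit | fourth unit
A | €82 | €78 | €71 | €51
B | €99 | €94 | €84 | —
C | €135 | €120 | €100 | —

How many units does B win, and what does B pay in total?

B: 1 unit, pays €94

Pooled unit-bids ranked (top 4): 135 (C-1), 120 (C-2), 100 (C-3), 99 (B-1)
The (k+1)-th unit-bid is €94.
B wins 1 unit(s) at €94 each.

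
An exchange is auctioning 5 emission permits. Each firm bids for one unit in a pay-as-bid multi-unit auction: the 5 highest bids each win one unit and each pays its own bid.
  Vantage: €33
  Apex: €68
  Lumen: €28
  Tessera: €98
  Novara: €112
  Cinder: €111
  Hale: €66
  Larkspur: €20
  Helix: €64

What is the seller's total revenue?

Total revenue: €455

Sorting: 112 (Novara), 111 (Cinder), 98 (Tessera), 68 (Apex), 66 (Hale), 64 (Helix), 33 (Vantage), …
The 5 highest are Novara, Cinder, Tessera, Apex, Hale.
Total revenue = 112 + 111 + 98 + 68 + 66 = €455.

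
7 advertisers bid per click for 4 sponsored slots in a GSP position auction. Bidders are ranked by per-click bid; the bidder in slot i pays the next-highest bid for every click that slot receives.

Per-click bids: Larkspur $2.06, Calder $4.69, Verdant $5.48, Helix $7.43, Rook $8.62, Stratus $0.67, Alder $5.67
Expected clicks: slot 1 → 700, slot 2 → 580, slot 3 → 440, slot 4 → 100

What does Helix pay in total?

Helix pays $3288.60

Per-click bids in order: $8.62 (Rook) > $7.43 (Helix) > $5.67 (Alder) > $5.48 (Verdant) > $4.69 (Calder) > …
Helix holds slot 2 → pays next bid $5.67 × 580 clicks = $3288.60.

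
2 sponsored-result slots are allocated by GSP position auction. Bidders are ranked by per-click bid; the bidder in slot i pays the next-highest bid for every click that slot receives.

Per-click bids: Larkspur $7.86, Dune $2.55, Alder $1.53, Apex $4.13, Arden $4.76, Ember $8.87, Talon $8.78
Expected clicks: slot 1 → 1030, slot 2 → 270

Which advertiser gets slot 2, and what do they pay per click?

Per-click bids in order: $8.87 (Ember) > $8.78 (Talon) > $7.86 (Larkspur) > …
Slot 2 goes to the second-ranked bidder, Talon, who pays the next bid down: $7.86/click.

Talon; $7.86 per click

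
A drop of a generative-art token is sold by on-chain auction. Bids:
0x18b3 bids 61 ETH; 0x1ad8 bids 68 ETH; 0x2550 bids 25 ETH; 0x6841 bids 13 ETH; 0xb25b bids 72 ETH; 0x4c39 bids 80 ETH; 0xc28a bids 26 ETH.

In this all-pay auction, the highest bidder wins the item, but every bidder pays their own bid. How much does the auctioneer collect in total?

Sorting bids: 80 (0x4c39) > 72 (0xb25b) > 68 (0x1ad8) > 61 (0x18b3) > 26 (0xc28a) > 25 (0x2550) > …
Every bidder forfeits their bid regardless of winning.
Revenue = 61 + 68 + 25 + 13 + 72 + 80 + 26 = 345 ETH.

Total revenue: 345 ETH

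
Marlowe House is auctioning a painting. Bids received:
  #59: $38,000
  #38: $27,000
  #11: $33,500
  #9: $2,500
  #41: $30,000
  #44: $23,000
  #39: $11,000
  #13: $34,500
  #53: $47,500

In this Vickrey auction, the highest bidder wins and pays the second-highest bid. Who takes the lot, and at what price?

Rule: the highest bidder wins and pays the second-highest bid.
Bids in order: 47,500 (#53) > 38,000 (#59) > 34,500 (#13) > 33,500 (#11) > 30,000 (#41) > 27,000 (#38) > …
#53 wins with the highest bid; price is set by the runner-up at $38,000.

#53 pays $38,000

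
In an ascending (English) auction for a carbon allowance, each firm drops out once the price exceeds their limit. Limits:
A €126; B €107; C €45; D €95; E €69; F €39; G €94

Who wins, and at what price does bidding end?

Open ascending-bid auction: the price rises until one bidder remains; the winner pays the price at which the last rival dropped out.
Limits ranked: 126 (A) > 107 (B) > 95 (D) > 94 (G) > 69 (E) > 45 (C) > …
B is the last rival to drop out, at €107; A remains and wins at that price.

A wins at €107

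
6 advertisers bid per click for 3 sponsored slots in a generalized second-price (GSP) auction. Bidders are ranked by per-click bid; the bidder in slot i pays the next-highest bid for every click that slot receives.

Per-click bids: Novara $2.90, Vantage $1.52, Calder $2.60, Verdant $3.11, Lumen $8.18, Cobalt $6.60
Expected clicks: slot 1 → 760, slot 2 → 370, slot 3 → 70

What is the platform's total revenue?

Total revenue: $6369.70

Sorting advertisers: $8.18 (Lumen) > $6.60 (Cobalt) > $3.11 (Verdant) > $2.90 (Novara) > …
Slot 1: Lumen pays $6.60 × 760 = $5016.00
Slot 2: Cobalt pays $3.11 × 370 = $1150.70
Slot 3: Verdant pays $2.90 × 70 = $203.00
Total = $6369.70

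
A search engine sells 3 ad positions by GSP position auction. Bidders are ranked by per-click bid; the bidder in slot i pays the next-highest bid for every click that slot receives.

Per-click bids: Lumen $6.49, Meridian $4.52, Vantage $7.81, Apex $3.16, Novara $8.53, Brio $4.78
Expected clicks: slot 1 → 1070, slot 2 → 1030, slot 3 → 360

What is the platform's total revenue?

Total revenue: $16762.20

Sorting advertisers: $8.53 (Novara) > $7.81 (Vantage) > $6.49 (Lumen) > $4.78 (Brio) > …
Slot 1: Novara pays $7.81 × 1070 = $8356.70
Slot 2: Vantage pays $6.49 × 1030 = $6684.70
Slot 3: Lumen pays $4.78 × 360 = $1720.80
Total = $16762.20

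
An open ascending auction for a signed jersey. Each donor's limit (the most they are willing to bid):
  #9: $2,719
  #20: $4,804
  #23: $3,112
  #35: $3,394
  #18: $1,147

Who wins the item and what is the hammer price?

Rule: the price rises until one bidder remains; the winner pays the price at which the last rival dropped out.
Sorting limits: 4,804 (#20) > 3,394 (#35) > 3,112 (#23) > 2,719 (#9) > 1,147 (#18)
Once the price passes $3,394, only #20 is left; the hammer falls at #35's limit of $3,394.

#20 wins at $3,394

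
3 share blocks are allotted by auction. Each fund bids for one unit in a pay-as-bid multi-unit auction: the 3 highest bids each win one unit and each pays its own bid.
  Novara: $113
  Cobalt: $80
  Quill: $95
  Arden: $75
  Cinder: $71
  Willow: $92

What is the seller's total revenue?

Bids ranked high→low: 113 (Novara), 95 (Quill), 92 (Willow), 80 (Cobalt), 75 (Arden), …
Winners (3 units): Novara, Quill, Willow.
Total revenue = 113 + 95 + 92 = $300.

Total revenue: $300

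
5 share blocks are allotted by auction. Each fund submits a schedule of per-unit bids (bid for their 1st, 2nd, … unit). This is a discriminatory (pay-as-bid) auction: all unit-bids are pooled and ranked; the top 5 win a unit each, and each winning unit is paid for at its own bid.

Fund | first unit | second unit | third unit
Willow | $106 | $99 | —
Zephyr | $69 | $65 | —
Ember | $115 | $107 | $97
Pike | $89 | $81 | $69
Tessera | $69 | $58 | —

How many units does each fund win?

Ember 3, Willow 2

All unit-bids, highest first — top 5: 115 (Ember-1), 107 (Ember-2), 106 (Willow-1), 99 (Willow-2), 97 (Ember-3)
Next rejected bid: $89 (not a price — pay-as-bid).
Allocation: Ember 3, Willow 2.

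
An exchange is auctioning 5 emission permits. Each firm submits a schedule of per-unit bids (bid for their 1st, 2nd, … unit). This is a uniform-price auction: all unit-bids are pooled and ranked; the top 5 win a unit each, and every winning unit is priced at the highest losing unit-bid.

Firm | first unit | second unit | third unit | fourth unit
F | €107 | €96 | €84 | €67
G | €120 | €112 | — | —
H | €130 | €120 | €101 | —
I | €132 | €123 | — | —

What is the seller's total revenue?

Pooled unit-bids ranked (top 5): 132 (I-1), 130 (H-1), 123 (I-2), 120 (G-1), 120 (H-2)
The (k+1)-th unit-bid is €112.
Allocation: G 1, H 2, I 2. Every unit priced at €112.
Revenue = 5 × 112 = €560.

Total revenue: €560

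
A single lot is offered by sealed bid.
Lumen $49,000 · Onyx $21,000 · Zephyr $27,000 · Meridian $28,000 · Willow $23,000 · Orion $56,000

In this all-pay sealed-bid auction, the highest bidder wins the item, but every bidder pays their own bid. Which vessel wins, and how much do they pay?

Orion pays $56,000

Rule: the highest bidder wins the item, but every bidder pays their own bid.
Bids in order: 56,000 (Orion) > 49,000 (Lumen) > 28,000 (Meridian) > 27,000 (Zephyr) > 23,000 (Willow) > 21,000 (Onyx)
Orion is highest and takes the item; every bidder forfeits their bid.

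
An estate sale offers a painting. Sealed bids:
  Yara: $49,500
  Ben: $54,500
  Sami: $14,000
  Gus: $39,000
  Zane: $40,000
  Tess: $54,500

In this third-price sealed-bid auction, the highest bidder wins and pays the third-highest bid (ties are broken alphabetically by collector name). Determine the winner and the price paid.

Rule: the highest bidder wins and pays the third-highest bid.
Bids in order: 54,500 (Ben) > 54,500 (Tess) > 49,500 (Yara) > 40,000 (Zane) > 39,000 (Gus) > 14,000 (Sami)
Tie at $54,500 → Ben wins by tie-break.
Ben wins; payment is bid #3 in the ranking = $49,500.

Ben pays $49,500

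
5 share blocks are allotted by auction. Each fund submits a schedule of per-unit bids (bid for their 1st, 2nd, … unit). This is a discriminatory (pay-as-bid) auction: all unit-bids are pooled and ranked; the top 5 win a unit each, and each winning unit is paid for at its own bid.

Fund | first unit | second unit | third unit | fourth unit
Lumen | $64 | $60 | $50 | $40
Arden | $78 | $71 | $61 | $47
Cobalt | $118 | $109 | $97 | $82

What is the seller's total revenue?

Total revenue: $484

All unit-bids, highest first — top 5: 118 (Cobalt-1), 109 (Cobalt-2), 97 (Cobalt-3), 82 (Cobalt-4), 78 (Arden-1)
Next rejected bid: $71 (not a price — pay-as-bid).
Each winning unit pays its own bid.
Revenue = 118 + 109 + 97 + 82 + 78 = $484.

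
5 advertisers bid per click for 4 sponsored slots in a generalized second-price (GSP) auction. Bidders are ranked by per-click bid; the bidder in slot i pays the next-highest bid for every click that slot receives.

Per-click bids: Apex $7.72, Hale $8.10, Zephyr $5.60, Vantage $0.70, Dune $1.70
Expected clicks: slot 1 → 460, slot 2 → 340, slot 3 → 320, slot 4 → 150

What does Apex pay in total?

Apex pays $1904.00

Per-click bids in order: $8.10 (Hale) > $7.72 (Apex) > $5.60 (Zephyr) > $1.70 (Dune) > $0.70 (Vantage)
Apex holds slot 2 → pays next bid $5.60 × 340 clicks = $1904.00.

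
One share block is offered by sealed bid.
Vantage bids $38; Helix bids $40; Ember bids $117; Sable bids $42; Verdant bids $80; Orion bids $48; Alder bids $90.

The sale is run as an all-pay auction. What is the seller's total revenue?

Sorting bids: 117 (Ember) > 90 (Alder) > 80 (Verdant) > 48 (Orion) > 42 (Sable) > 40 (Helix) > …
Every bidder forfeits their bid regardless of winning.
Revenue = 38 + 40 + 117 + 42 + 80 + 48 + 90 = $455.

Total revenue: $455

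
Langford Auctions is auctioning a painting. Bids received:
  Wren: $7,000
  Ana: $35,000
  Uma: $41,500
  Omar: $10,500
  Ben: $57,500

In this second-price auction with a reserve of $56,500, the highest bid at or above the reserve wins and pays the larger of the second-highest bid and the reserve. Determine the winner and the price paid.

Ben pays $56,500

Second-price auction with a reserve of $56,500: the highest bid at or above the reserve wins and pays the larger of the second-highest bid and the reserve.
Sorting bids: 57,500 (Ben) > 41,500 (Uma) > 35,000 (Ana) > 10,500 (Omar) > 7,000 (Wren)
Highest eligible bid: Ben at $57,500.
Second-highest bid $41,500 is below the reserve $56,500, so the reserve binds → payment $56,500.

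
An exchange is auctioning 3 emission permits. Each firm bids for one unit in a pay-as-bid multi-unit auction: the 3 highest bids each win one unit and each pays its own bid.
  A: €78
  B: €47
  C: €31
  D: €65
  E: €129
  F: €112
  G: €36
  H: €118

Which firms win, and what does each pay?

Ordering the bids: 129 (E), 118 (H), 112 (F), 78 (A), 65 (D), …
Winners (3 units): E, H, F.
Each winner pays its own bid: E €129, H €118, F €112.

E €129, H €118, F €112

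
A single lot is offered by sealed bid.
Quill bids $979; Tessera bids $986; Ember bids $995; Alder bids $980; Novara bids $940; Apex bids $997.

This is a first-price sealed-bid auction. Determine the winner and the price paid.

Rule: the highest bidder wins and pays their own bid.
Bids ranked: 997 (Apex) > 995 (Ember) > 986 (Tessera) > 980 (Alder) > 979 (Quill) > 940 (Novara)
Apex is highest → pays own bid, $997.

Apex pays $997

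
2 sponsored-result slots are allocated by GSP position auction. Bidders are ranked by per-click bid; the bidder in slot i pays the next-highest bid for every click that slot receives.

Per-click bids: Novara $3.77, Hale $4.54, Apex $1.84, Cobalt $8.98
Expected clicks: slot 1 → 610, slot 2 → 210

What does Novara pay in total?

Novara pays $0.00

Ranked by bid: $8.98 (Cobalt) > $4.54 (Hale) > $3.77 (Novara) > …
Novara ranks below slot 2 → no slot, pays nothing.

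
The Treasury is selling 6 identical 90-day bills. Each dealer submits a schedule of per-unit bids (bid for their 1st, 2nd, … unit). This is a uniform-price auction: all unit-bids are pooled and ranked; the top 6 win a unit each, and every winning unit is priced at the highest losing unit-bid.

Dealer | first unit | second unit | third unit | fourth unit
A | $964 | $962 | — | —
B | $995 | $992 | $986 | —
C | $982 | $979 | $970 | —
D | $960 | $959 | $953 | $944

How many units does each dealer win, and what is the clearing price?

Pooled unit-bids ranked (top 6): 995 (B-1), 992 (B-2), 986 (B-3), 982 (C-1), 979 (C-2), 970 (C-3)
The (k+1)-th unit-bid is $964.
Allocation: B 3, C 3.

B 3, C 3; clearing price $964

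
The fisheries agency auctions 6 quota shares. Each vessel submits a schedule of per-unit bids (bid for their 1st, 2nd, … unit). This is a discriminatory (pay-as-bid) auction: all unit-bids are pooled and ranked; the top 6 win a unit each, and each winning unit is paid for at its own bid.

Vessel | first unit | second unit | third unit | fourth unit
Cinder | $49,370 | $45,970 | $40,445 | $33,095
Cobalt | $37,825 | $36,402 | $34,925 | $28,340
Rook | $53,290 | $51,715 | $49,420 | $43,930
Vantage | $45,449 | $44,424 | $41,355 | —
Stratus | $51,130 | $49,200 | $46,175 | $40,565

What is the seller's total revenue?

All unit-bids, highest first — top 6: 53,290 (Rook-1), 51,715 (Rook-2), 51,130 (Stratus-1), 49,420 (Rook-3), 49,370 (Cinder-1), 49,200 (Stratus-2)
Next rejected bid: $46,175 (not a price — pay-as-bid).
Each winning unit pays its own bid.
Revenue = 53,290 + 51,715 + 51,130 + 49,420 + 49,370 + 49,200 = $304,125.

Total revenue: $304,125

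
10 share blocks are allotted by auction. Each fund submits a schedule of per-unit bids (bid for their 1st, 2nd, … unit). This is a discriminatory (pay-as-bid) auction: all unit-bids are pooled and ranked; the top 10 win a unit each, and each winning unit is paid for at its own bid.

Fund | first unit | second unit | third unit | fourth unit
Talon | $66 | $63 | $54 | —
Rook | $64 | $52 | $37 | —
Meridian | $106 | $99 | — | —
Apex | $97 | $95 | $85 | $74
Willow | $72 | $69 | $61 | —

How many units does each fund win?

Apex 4, Meridian 2, Rook 1, Talon 1, Willow 2

Merging the schedules and taking the best 10: 106 (Meridian-1), 99 (Meridian-2), 97 (Apex-1), 95 (Apex-2), 85 (Apex-3), 74 (Apex-4), 72 (Willow-1), 69 (Willow-2), 66 (Talon-1), 64 (Rook-1)
Next rejected bid: $63 (not a price — pay-as-bid).
Allocation: Apex 4, Meridian 2, Rook 1, Talon 1, Willow 2.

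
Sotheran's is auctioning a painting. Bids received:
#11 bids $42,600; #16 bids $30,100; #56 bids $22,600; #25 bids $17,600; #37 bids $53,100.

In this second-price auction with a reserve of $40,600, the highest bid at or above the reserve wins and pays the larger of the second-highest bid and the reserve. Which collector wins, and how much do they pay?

#37 pays $42,600

Bids in order: 53,100 (#37) > 42,600 (#11) > 30,100 (#16) > 22,600 (#56) > 17,600 (#25)
Highest eligible bid: #37 at $53,100.
max(second-highest $42,600, reserve $40,600) = $42,600; the reserve does not bind.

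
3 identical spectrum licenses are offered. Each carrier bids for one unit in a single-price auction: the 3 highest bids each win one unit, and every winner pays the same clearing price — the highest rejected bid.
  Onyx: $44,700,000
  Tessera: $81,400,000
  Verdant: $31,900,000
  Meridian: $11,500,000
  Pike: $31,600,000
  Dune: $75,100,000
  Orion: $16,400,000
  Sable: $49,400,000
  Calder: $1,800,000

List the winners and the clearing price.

Sorting: 81,400,000 (Tessera), 75,100,000 (Dune), 49,400,000 (Sable), 44,700,000 (Onyx), 31,900,000 (Verdant), …
Top 3: Tessera, Dune, Sable.
Clearing price = highest rejected bid = $44,700,000.

Tessera, Dune, Sable; each pays $44,700,000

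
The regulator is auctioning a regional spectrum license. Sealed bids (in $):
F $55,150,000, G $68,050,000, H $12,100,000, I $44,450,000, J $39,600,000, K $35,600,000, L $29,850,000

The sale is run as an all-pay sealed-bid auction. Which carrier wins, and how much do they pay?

G pays $68,050,000

All-pay sealed-bid auction: the highest bidder wins the item, but every bidder pays their own bid.
Sorting bids: 68,050,000 (G) > 55,150,000 (F) > 44,450,000 (I) > 39,600,000 (J) > 35,600,000 (K) > 29,850,000 (L) > …
G is highest and takes the item; every bidder forfeits their bid.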